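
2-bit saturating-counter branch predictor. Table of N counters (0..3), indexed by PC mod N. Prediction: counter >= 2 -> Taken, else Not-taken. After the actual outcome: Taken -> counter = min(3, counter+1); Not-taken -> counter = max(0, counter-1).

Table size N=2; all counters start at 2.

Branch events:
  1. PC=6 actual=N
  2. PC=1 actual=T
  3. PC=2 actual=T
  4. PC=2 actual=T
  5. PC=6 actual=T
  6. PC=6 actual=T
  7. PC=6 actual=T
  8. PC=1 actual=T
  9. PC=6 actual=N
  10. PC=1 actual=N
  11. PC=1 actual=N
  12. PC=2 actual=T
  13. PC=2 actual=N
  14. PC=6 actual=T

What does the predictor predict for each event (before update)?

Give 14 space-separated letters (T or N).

Ev 1: PC=6 idx=0 pred=T actual=N -> ctr[0]=1
Ev 2: PC=1 idx=1 pred=T actual=T -> ctr[1]=3
Ev 3: PC=2 idx=0 pred=N actual=T -> ctr[0]=2
Ev 4: PC=2 idx=0 pred=T actual=T -> ctr[0]=3
Ev 5: PC=6 idx=0 pred=T actual=T -> ctr[0]=3
Ev 6: PC=6 idx=0 pred=T actual=T -> ctr[0]=3
Ev 7: PC=6 idx=0 pred=T actual=T -> ctr[0]=3
Ev 8: PC=1 idx=1 pred=T actual=T -> ctr[1]=3
Ev 9: PC=6 idx=0 pred=T actual=N -> ctr[0]=2
Ev 10: PC=1 idx=1 pred=T actual=N -> ctr[1]=2
Ev 11: PC=1 idx=1 pred=T actual=N -> ctr[1]=1
Ev 12: PC=2 idx=0 pred=T actual=T -> ctr[0]=3
Ev 13: PC=2 idx=0 pred=T actual=N -> ctr[0]=2
Ev 14: PC=6 idx=0 pred=T actual=T -> ctr[0]=3

Answer: T T N T T T T T T T T T T T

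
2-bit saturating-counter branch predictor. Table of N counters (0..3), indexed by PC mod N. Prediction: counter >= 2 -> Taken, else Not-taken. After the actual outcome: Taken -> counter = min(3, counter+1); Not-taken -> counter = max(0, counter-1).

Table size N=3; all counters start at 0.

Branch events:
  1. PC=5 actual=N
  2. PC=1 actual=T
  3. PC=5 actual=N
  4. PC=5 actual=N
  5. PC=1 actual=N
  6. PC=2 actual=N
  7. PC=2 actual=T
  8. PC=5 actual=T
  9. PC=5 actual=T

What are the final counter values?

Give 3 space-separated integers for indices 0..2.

Answer: 0 0 3

Derivation:
Ev 1: PC=5 idx=2 pred=N actual=N -> ctr[2]=0
Ev 2: PC=1 idx=1 pred=N actual=T -> ctr[1]=1
Ev 3: PC=5 idx=2 pred=N actual=N -> ctr[2]=0
Ev 4: PC=5 idx=2 pred=N actual=N -> ctr[2]=0
Ev 5: PC=1 idx=1 pred=N actual=N -> ctr[1]=0
Ev 6: PC=2 idx=2 pred=N actual=N -> ctr[2]=0
Ev 7: PC=2 idx=2 pred=N actual=T -> ctr[2]=1
Ev 8: PC=5 idx=2 pred=N actual=T -> ctr[2]=2
Ev 9: PC=5 idx=2 pred=T actual=T -> ctr[2]=3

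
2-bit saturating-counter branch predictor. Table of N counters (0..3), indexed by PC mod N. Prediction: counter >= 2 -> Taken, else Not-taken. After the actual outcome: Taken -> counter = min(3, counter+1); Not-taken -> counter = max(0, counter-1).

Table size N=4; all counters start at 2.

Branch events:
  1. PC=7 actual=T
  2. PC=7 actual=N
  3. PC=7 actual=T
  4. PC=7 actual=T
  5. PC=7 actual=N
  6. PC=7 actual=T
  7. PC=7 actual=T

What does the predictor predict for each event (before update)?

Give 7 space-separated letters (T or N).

Ev 1: PC=7 idx=3 pred=T actual=T -> ctr[3]=3
Ev 2: PC=7 idx=3 pred=T actual=N -> ctr[3]=2
Ev 3: PC=7 idx=3 pred=T actual=T -> ctr[3]=3
Ev 4: PC=7 idx=3 pred=T actual=T -> ctr[3]=3
Ev 5: PC=7 idx=3 pred=T actual=N -> ctr[3]=2
Ev 6: PC=7 idx=3 pred=T actual=T -> ctr[3]=3
Ev 7: PC=7 idx=3 pred=T actual=T -> ctr[3]=3

Answer: T T T T T T T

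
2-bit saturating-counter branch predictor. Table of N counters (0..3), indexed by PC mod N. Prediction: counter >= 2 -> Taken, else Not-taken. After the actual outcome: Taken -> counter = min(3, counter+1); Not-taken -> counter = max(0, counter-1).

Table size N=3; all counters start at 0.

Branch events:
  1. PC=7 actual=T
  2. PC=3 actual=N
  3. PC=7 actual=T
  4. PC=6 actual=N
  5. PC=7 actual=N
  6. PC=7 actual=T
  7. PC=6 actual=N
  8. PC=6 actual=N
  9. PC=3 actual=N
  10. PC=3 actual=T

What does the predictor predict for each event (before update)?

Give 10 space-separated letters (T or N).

Ev 1: PC=7 idx=1 pred=N actual=T -> ctr[1]=1
Ev 2: PC=3 idx=0 pred=N actual=N -> ctr[0]=0
Ev 3: PC=7 idx=1 pred=N actual=T -> ctr[1]=2
Ev 4: PC=6 idx=0 pred=N actual=N -> ctr[0]=0
Ev 5: PC=7 idx=1 pred=T actual=N -> ctr[1]=1
Ev 6: PC=7 idx=1 pred=N actual=T -> ctr[1]=2
Ev 7: PC=6 idx=0 pred=N actual=N -> ctr[0]=0
Ev 8: PC=6 idx=0 pred=N actual=N -> ctr[0]=0
Ev 9: PC=3 idx=0 pred=N actual=N -> ctr[0]=0
Ev 10: PC=3 idx=0 pred=N actual=T -> ctr[0]=1

Answer: N N N N T N N N N N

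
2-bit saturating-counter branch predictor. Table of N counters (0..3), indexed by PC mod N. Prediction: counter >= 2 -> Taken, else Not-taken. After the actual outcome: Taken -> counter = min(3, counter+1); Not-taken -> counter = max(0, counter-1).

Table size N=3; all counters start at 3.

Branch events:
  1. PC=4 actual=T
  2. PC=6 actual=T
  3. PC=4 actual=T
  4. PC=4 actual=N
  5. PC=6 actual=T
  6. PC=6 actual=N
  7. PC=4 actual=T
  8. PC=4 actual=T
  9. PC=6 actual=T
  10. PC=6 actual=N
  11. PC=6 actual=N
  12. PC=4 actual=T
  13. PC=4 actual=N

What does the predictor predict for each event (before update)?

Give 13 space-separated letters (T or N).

Answer: T T T T T T T T T T T T T

Derivation:
Ev 1: PC=4 idx=1 pred=T actual=T -> ctr[1]=3
Ev 2: PC=6 idx=0 pred=T actual=T -> ctr[0]=3
Ev 3: PC=4 idx=1 pred=T actual=T -> ctr[1]=3
Ev 4: PC=4 idx=1 pred=T actual=N -> ctr[1]=2
Ev 5: PC=6 idx=0 pred=T actual=T -> ctr[0]=3
Ev 6: PC=6 idx=0 pred=T actual=N -> ctr[0]=2
Ev 7: PC=4 idx=1 pred=T actual=T -> ctr[1]=3
Ev 8: PC=4 idx=1 pred=T actual=T -> ctr[1]=3
Ev 9: PC=6 idx=0 pred=T actual=T -> ctr[0]=3
Ev 10: PC=6 idx=0 pred=T actual=N -> ctr[0]=2
Ev 11: PC=6 idx=0 pred=T actual=N -> ctr[0]=1
Ev 12: PC=4 idx=1 pred=T actual=T -> ctr[1]=3
Ev 13: PC=4 idx=1 pred=T actual=N -> ctr[1]=2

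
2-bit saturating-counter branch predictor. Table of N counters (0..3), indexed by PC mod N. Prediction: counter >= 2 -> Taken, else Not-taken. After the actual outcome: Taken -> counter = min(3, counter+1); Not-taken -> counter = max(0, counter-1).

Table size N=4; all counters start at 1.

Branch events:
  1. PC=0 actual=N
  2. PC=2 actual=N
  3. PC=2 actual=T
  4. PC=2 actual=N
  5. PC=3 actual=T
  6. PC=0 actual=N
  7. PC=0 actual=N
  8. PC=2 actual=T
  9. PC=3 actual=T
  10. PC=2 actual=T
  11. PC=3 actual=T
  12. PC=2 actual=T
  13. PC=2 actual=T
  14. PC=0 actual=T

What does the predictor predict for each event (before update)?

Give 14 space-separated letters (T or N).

Ev 1: PC=0 idx=0 pred=N actual=N -> ctr[0]=0
Ev 2: PC=2 idx=2 pred=N actual=N -> ctr[2]=0
Ev 3: PC=2 idx=2 pred=N actual=T -> ctr[2]=1
Ev 4: PC=2 idx=2 pred=N actual=N -> ctr[2]=0
Ev 5: PC=3 idx=3 pred=N actual=T -> ctr[3]=2
Ev 6: PC=0 idx=0 pred=N actual=N -> ctr[0]=0
Ev 7: PC=0 idx=0 pred=N actual=N -> ctr[0]=0
Ev 8: PC=2 idx=2 pred=N actual=T -> ctr[2]=1
Ev 9: PC=3 idx=3 pred=T actual=T -> ctr[3]=3
Ev 10: PC=2 idx=2 pred=N actual=T -> ctr[2]=2
Ev 11: PC=3 idx=3 pred=T actual=T -> ctr[3]=3
Ev 12: PC=2 idx=2 pred=T actual=T -> ctr[2]=3
Ev 13: PC=2 idx=2 pred=T actual=T -> ctr[2]=3
Ev 14: PC=0 idx=0 pred=N actual=T -> ctr[0]=1

Answer: N N N N N N N N T N T T T N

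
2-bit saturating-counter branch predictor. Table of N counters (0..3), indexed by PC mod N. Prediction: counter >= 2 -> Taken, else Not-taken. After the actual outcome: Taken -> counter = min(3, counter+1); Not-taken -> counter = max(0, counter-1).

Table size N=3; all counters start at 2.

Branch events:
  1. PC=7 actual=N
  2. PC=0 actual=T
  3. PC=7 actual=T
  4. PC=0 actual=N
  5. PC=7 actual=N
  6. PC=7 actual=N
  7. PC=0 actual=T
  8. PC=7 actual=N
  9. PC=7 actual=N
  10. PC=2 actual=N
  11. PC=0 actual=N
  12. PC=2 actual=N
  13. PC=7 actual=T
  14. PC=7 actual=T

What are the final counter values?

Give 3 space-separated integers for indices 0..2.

Ev 1: PC=7 idx=1 pred=T actual=N -> ctr[1]=1
Ev 2: PC=0 idx=0 pred=T actual=T -> ctr[0]=3
Ev 3: PC=7 idx=1 pred=N actual=T -> ctr[1]=2
Ev 4: PC=0 idx=0 pred=T actual=N -> ctr[0]=2
Ev 5: PC=7 idx=1 pred=T actual=N -> ctr[1]=1
Ev 6: PC=7 idx=1 pred=N actual=N -> ctr[1]=0
Ev 7: PC=0 idx=0 pred=T actual=T -> ctr[0]=3
Ev 8: PC=7 idx=1 pred=N actual=N -> ctr[1]=0
Ev 9: PC=7 idx=1 pred=N actual=N -> ctr[1]=0
Ev 10: PC=2 idx=2 pred=T actual=N -> ctr[2]=1
Ev 11: PC=0 idx=0 pred=T actual=N -> ctr[0]=2
Ev 12: PC=2 idx=2 pred=N actual=N -> ctr[2]=0
Ev 13: PC=7 idx=1 pred=N actual=T -> ctr[1]=1
Ev 14: PC=7 idx=1 pred=N actual=T -> ctr[1]=2

Answer: 2 2 0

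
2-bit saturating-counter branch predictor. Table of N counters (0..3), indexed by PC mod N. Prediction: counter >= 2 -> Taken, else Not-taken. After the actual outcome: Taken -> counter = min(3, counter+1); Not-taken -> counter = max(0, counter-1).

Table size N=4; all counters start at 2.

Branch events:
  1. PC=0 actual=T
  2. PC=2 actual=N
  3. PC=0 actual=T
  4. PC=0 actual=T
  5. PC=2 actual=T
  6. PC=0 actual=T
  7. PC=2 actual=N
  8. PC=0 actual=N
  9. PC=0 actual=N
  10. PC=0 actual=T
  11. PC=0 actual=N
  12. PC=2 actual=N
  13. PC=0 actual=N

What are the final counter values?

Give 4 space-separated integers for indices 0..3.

Ev 1: PC=0 idx=0 pred=T actual=T -> ctr[0]=3
Ev 2: PC=2 idx=2 pred=T actual=N -> ctr[2]=1
Ev 3: PC=0 idx=0 pred=T actual=T -> ctr[0]=3
Ev 4: PC=0 idx=0 pred=T actual=T -> ctr[0]=3
Ev 5: PC=2 idx=2 pred=N actual=T -> ctr[2]=2
Ev 6: PC=0 idx=0 pred=T actual=T -> ctr[0]=3
Ev 7: PC=2 idx=2 pred=T actual=N -> ctr[2]=1
Ev 8: PC=0 idx=0 pred=T actual=N -> ctr[0]=2
Ev 9: PC=0 idx=0 pred=T actual=N -> ctr[0]=1
Ev 10: PC=0 idx=0 pred=N actual=T -> ctr[0]=2
Ev 11: PC=0 idx=0 pred=T actual=N -> ctr[0]=1
Ev 12: PC=2 idx=2 pred=N actual=N -> ctr[2]=0
Ev 13: PC=0 idx=0 pred=N actual=N -> ctr[0]=0

Answer: 0 2 0 2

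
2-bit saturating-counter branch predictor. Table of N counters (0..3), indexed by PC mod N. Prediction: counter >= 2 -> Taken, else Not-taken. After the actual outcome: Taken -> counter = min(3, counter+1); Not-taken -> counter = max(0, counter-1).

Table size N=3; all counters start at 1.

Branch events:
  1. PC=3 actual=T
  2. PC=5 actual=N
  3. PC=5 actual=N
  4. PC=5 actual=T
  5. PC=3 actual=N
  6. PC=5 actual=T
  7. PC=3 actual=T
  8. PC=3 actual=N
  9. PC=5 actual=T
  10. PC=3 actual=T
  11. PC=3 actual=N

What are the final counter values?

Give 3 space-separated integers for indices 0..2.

Ev 1: PC=3 idx=0 pred=N actual=T -> ctr[0]=2
Ev 2: PC=5 idx=2 pred=N actual=N -> ctr[2]=0
Ev 3: PC=5 idx=2 pred=N actual=N -> ctr[2]=0
Ev 4: PC=5 idx=2 pred=N actual=T -> ctr[2]=1
Ev 5: PC=3 idx=0 pred=T actual=N -> ctr[0]=1
Ev 6: PC=5 idx=2 pred=N actual=T -> ctr[2]=2
Ev 7: PC=3 idx=0 pred=N actual=T -> ctr[0]=2
Ev 8: PC=3 idx=0 pred=T actual=N -> ctr[0]=1
Ev 9: PC=5 idx=2 pred=T actual=T -> ctr[2]=3
Ev 10: PC=3 idx=0 pred=N actual=T -> ctr[0]=2
Ev 11: PC=3 idx=0 pred=T actual=N -> ctr[0]=1

Answer: 1 1 3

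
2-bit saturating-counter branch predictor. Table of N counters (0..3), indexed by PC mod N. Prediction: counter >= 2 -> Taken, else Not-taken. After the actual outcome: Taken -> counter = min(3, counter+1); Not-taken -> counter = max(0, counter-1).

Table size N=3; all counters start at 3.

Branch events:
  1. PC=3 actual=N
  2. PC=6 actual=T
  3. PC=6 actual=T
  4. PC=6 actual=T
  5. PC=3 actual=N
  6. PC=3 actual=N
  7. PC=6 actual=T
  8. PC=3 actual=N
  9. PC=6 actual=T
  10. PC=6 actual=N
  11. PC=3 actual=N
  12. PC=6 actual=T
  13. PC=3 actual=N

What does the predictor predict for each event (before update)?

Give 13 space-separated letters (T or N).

Answer: T T T T T T N T N T N N N

Derivation:
Ev 1: PC=3 idx=0 pred=T actual=N -> ctr[0]=2
Ev 2: PC=6 idx=0 pred=T actual=T -> ctr[0]=3
Ev 3: PC=6 idx=0 pred=T actual=T -> ctr[0]=3
Ev 4: PC=6 idx=0 pred=T actual=T -> ctr[0]=3
Ev 5: PC=3 idx=0 pred=T actual=N -> ctr[0]=2
Ev 6: PC=3 idx=0 pred=T actual=N -> ctr[0]=1
Ev 7: PC=6 idx=0 pred=N actual=T -> ctr[0]=2
Ev 8: PC=3 idx=0 pred=T actual=N -> ctr[0]=1
Ev 9: PC=6 idx=0 pred=N actual=T -> ctr[0]=2
Ev 10: PC=6 idx=0 pred=T actual=N -> ctr[0]=1
Ev 11: PC=3 idx=0 pred=N actual=N -> ctr[0]=0
Ev 12: PC=6 idx=0 pred=N actual=T -> ctr[0]=1
Ev 13: PC=3 idx=0 pred=N actual=N -> ctr[0]=0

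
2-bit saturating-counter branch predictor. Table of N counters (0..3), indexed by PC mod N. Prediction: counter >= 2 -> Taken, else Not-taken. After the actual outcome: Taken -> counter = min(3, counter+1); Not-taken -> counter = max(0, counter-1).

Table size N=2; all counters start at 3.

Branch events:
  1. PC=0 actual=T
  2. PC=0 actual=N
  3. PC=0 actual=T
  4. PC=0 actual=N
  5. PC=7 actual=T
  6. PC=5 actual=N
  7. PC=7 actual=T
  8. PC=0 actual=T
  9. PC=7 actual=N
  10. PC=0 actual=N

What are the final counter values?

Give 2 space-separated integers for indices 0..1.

Answer: 2 2

Derivation:
Ev 1: PC=0 idx=0 pred=T actual=T -> ctr[0]=3
Ev 2: PC=0 idx=0 pred=T actual=N -> ctr[0]=2
Ev 3: PC=0 idx=0 pred=T actual=T -> ctr[0]=3
Ev 4: PC=0 idx=0 pred=T actual=N -> ctr[0]=2
Ev 5: PC=7 idx=1 pred=T actual=T -> ctr[1]=3
Ev 6: PC=5 idx=1 pred=T actual=N -> ctr[1]=2
Ev 7: PC=7 idx=1 pred=T actual=T -> ctr[1]=3
Ev 8: PC=0 idx=0 pred=T actual=T -> ctr[0]=3
Ev 9: PC=7 idx=1 pred=T actual=N -> ctr[1]=2
Ev 10: PC=0 idx=0 pred=T actual=N -> ctr[0]=2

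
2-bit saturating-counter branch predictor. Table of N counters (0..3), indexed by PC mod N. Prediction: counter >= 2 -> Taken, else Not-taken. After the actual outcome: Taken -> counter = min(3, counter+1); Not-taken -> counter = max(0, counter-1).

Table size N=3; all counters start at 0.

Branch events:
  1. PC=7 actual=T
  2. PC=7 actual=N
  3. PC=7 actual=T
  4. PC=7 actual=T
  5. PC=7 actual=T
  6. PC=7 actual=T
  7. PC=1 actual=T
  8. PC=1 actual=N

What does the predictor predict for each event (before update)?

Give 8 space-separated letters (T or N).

Ev 1: PC=7 idx=1 pred=N actual=T -> ctr[1]=1
Ev 2: PC=7 idx=1 pred=N actual=N -> ctr[1]=0
Ev 3: PC=7 idx=1 pred=N actual=T -> ctr[1]=1
Ev 4: PC=7 idx=1 pred=N actual=T -> ctr[1]=2
Ev 5: PC=7 idx=1 pred=T actual=T -> ctr[1]=3
Ev 6: PC=7 idx=1 pred=T actual=T -> ctr[1]=3
Ev 7: PC=1 idx=1 pred=T actual=T -> ctr[1]=3
Ev 8: PC=1 idx=1 pred=T actual=N -> ctr[1]=2

Answer: N N N N T T T T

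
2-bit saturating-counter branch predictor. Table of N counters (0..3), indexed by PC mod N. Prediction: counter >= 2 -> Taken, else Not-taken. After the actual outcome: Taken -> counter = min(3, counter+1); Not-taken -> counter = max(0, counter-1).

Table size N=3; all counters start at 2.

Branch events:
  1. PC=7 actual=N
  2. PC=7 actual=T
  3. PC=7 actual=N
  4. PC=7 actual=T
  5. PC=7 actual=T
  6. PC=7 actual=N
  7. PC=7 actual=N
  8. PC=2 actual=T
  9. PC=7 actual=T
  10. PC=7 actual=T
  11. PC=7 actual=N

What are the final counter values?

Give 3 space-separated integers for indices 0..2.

Ev 1: PC=7 idx=1 pred=T actual=N -> ctr[1]=1
Ev 2: PC=7 idx=1 pred=N actual=T -> ctr[1]=2
Ev 3: PC=7 idx=1 pred=T actual=N -> ctr[1]=1
Ev 4: PC=7 idx=1 pred=N actual=T -> ctr[1]=2
Ev 5: PC=7 idx=1 pred=T actual=T -> ctr[1]=3
Ev 6: PC=7 idx=1 pred=T actual=N -> ctr[1]=2
Ev 7: PC=7 idx=1 pred=T actual=N -> ctr[1]=1
Ev 8: PC=2 idx=2 pred=T actual=T -> ctr[2]=3
Ev 9: PC=7 idx=1 pred=N actual=T -> ctr[1]=2
Ev 10: PC=7 idx=1 pred=T actual=T -> ctr[1]=3
Ev 11: PC=7 idx=1 pred=T actual=N -> ctr[1]=2

Answer: 2 2 3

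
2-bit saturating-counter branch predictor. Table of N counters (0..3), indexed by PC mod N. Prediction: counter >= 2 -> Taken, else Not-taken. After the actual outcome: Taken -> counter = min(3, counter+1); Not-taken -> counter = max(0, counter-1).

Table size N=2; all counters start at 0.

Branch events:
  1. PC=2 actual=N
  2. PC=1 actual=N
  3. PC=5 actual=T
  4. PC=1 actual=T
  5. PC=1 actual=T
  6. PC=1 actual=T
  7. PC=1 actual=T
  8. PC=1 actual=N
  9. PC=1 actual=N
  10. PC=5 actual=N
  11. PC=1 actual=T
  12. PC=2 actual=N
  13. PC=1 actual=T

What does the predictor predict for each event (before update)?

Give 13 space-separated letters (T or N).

Answer: N N N N T T T T T N N N N

Derivation:
Ev 1: PC=2 idx=0 pred=N actual=N -> ctr[0]=0
Ev 2: PC=1 idx=1 pred=N actual=N -> ctr[1]=0
Ev 3: PC=5 idx=1 pred=N actual=T -> ctr[1]=1
Ev 4: PC=1 idx=1 pred=N actual=T -> ctr[1]=2
Ev 5: PC=1 idx=1 pred=T actual=T -> ctr[1]=3
Ev 6: PC=1 idx=1 pred=T actual=T -> ctr[1]=3
Ev 7: PC=1 idx=1 pred=T actual=T -> ctr[1]=3
Ev 8: PC=1 idx=1 pred=T actual=N -> ctr[1]=2
Ev 9: PC=1 idx=1 pred=T actual=N -> ctr[1]=1
Ev 10: PC=5 idx=1 pred=N actual=N -> ctr[1]=0
Ev 11: PC=1 idx=1 pred=N actual=T -> ctr[1]=1
Ev 12: PC=2 idx=0 pred=N actual=N -> ctr[0]=0
Ev 13: PC=1 idx=1 pred=N actual=T -> ctr[1]=2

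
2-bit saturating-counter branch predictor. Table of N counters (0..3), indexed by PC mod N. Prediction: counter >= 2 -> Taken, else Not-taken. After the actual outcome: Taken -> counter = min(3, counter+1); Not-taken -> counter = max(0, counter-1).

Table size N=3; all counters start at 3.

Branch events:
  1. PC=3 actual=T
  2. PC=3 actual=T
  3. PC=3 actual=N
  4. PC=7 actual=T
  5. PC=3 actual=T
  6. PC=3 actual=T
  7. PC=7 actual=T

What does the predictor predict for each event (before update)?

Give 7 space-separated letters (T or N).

Answer: T T T T T T T

Derivation:
Ev 1: PC=3 idx=0 pred=T actual=T -> ctr[0]=3
Ev 2: PC=3 idx=0 pred=T actual=T -> ctr[0]=3
Ev 3: PC=3 idx=0 pred=T actual=N -> ctr[0]=2
Ev 4: PC=7 idx=1 pred=T actual=T -> ctr[1]=3
Ev 5: PC=3 idx=0 pred=T actual=T -> ctr[0]=3
Ev 6: PC=3 idx=0 pred=T actual=T -> ctr[0]=3
Ev 7: PC=7 idx=1 pred=T actual=T -> ctr[1]=3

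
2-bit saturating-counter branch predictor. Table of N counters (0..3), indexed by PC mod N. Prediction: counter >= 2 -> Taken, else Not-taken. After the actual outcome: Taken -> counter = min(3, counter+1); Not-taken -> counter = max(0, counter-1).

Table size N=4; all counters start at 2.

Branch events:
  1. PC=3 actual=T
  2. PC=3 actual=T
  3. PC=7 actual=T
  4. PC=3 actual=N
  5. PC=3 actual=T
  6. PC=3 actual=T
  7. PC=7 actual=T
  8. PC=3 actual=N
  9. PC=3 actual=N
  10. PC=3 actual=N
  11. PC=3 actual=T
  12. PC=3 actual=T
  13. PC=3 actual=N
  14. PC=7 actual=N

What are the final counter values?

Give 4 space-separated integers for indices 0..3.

Ev 1: PC=3 idx=3 pred=T actual=T -> ctr[3]=3
Ev 2: PC=3 idx=3 pred=T actual=T -> ctr[3]=3
Ev 3: PC=7 idx=3 pred=T actual=T -> ctr[3]=3
Ev 4: PC=3 idx=3 pred=T actual=N -> ctr[3]=2
Ev 5: PC=3 idx=3 pred=T actual=T -> ctr[3]=3
Ev 6: PC=3 idx=3 pred=T actual=T -> ctr[3]=3
Ev 7: PC=7 idx=3 pred=T actual=T -> ctr[3]=3
Ev 8: PC=3 idx=3 pred=T actual=N -> ctr[3]=2
Ev 9: PC=3 idx=3 pred=T actual=N -> ctr[3]=1
Ev 10: PC=3 idx=3 pred=N actual=N -> ctr[3]=0
Ev 11: PC=3 idx=3 pred=N actual=T -> ctr[3]=1
Ev 12: PC=3 idx=3 pred=N actual=T -> ctr[3]=2
Ev 13: PC=3 idx=3 pred=T actual=N -> ctr[3]=1
Ev 14: PC=7 idx=3 pred=N actual=N -> ctr[3]=0

Answer: 2 2 2 0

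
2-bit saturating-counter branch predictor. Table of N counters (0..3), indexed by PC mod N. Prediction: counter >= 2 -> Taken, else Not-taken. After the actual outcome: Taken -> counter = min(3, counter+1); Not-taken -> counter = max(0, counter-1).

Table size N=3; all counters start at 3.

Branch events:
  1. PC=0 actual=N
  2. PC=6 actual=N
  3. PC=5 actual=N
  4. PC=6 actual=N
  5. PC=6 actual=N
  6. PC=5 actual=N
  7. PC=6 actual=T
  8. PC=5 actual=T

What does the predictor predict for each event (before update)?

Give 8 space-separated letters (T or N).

Answer: T T T N N T N N

Derivation:
Ev 1: PC=0 idx=0 pred=T actual=N -> ctr[0]=2
Ev 2: PC=6 idx=0 pred=T actual=N -> ctr[0]=1
Ev 3: PC=5 idx=2 pred=T actual=N -> ctr[2]=2
Ev 4: PC=6 idx=0 pred=N actual=N -> ctr[0]=0
Ev 5: PC=6 idx=0 pred=N actual=N -> ctr[0]=0
Ev 6: PC=5 idx=2 pred=T actual=N -> ctr[2]=1
Ev 7: PC=6 idx=0 pred=N actual=T -> ctr[0]=1
Ev 8: PC=5 idx=2 pred=N actual=T -> ctr[2]=2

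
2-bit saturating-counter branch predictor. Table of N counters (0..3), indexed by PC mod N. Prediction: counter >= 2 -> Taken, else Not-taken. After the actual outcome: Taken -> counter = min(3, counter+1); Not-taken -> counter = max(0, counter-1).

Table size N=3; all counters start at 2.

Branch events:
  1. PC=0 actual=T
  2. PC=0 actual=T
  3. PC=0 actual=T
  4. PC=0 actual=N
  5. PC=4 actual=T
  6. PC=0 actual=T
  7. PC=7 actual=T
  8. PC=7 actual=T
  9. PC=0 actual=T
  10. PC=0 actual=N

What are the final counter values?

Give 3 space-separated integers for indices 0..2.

Ev 1: PC=0 idx=0 pred=T actual=T -> ctr[0]=3
Ev 2: PC=0 idx=0 pred=T actual=T -> ctr[0]=3
Ev 3: PC=0 idx=0 pred=T actual=T -> ctr[0]=3
Ev 4: PC=0 idx=0 pred=T actual=N -> ctr[0]=2
Ev 5: PC=4 idx=1 pred=T actual=T -> ctr[1]=3
Ev 6: PC=0 idx=0 pred=T actual=T -> ctr[0]=3
Ev 7: PC=7 idx=1 pred=T actual=T -> ctr[1]=3
Ev 8: PC=7 idx=1 pred=T actual=T -> ctr[1]=3
Ev 9: PC=0 idx=0 pred=T actual=T -> ctr[0]=3
Ev 10: PC=0 idx=0 pred=T actual=N -> ctr[0]=2

Answer: 2 3 2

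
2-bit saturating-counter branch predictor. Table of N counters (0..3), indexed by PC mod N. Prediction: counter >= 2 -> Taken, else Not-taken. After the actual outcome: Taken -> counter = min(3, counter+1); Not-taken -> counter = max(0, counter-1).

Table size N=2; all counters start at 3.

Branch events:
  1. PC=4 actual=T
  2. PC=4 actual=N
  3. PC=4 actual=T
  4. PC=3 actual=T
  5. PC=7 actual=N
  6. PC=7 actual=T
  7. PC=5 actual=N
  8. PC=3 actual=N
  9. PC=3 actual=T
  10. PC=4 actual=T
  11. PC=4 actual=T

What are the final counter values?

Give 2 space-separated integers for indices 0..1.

Answer: 3 2

Derivation:
Ev 1: PC=4 idx=0 pred=T actual=T -> ctr[0]=3
Ev 2: PC=4 idx=0 pred=T actual=N -> ctr[0]=2
Ev 3: PC=4 idx=0 pred=T actual=T -> ctr[0]=3
Ev 4: PC=3 idx=1 pred=T actual=T -> ctr[1]=3
Ev 5: PC=7 idx=1 pred=T actual=N -> ctr[1]=2
Ev 6: PC=7 idx=1 pred=T actual=T -> ctr[1]=3
Ev 7: PC=5 idx=1 pred=T actual=N -> ctr[1]=2
Ev 8: PC=3 idx=1 pred=T actual=N -> ctr[1]=1
Ev 9: PC=3 idx=1 pred=N actual=T -> ctr[1]=2
Ev 10: PC=4 idx=0 pred=T actual=T -> ctr[0]=3
Ev 11: PC=4 idx=0 pred=T actual=T -> ctr[0]=3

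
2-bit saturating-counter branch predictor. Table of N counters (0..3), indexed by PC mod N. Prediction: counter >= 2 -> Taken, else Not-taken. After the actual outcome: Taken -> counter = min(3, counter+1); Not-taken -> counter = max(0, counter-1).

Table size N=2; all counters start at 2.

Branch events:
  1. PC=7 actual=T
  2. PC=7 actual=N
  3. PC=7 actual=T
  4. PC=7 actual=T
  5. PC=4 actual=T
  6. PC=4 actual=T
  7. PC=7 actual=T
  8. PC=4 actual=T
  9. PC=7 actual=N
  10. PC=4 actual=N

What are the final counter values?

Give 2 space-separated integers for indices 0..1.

Answer: 2 2

Derivation:
Ev 1: PC=7 idx=1 pred=T actual=T -> ctr[1]=3
Ev 2: PC=7 idx=1 pred=T actual=N -> ctr[1]=2
Ev 3: PC=7 idx=1 pred=T actual=T -> ctr[1]=3
Ev 4: PC=7 idx=1 pred=T actual=T -> ctr[1]=3
Ev 5: PC=4 idx=0 pred=T actual=T -> ctr[0]=3
Ev 6: PC=4 idx=0 pred=T actual=T -> ctr[0]=3
Ev 7: PC=7 idx=1 pred=T actual=T -> ctr[1]=3
Ev 8: PC=4 idx=0 pred=T actual=T -> ctr[0]=3
Ev 9: PC=7 idx=1 pred=T actual=N -> ctr[1]=2
Ev 10: PC=4 idx=0 pred=T actual=N -> ctr[0]=2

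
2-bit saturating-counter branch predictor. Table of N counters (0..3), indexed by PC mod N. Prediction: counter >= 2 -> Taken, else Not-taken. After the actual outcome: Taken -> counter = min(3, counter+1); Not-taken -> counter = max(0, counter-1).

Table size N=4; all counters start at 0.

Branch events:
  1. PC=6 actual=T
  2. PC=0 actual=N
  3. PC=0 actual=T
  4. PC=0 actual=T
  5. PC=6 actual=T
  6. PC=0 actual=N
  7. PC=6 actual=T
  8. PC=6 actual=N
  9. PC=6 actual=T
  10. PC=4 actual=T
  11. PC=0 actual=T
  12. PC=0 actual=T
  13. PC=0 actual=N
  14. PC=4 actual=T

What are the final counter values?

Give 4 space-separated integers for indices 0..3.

Answer: 3 0 3 0

Derivation:
Ev 1: PC=6 idx=2 pred=N actual=T -> ctr[2]=1
Ev 2: PC=0 idx=0 pred=N actual=N -> ctr[0]=0
Ev 3: PC=0 idx=0 pred=N actual=T -> ctr[0]=1
Ev 4: PC=0 idx=0 pred=N actual=T -> ctr[0]=2
Ev 5: PC=6 idx=2 pred=N actual=T -> ctr[2]=2
Ev 6: PC=0 idx=0 pred=T actual=N -> ctr[0]=1
Ev 7: PC=6 idx=2 pred=T actual=T -> ctr[2]=3
Ev 8: PC=6 idx=2 pred=T actual=N -> ctr[2]=2
Ev 9: PC=6 idx=2 pred=T actual=T -> ctr[2]=3
Ev 10: PC=4 idx=0 pred=N actual=T -> ctr[0]=2
Ev 11: PC=0 idx=0 pred=T actual=T -> ctr[0]=3
Ev 12: PC=0 idx=0 pred=T actual=T -> ctr[0]=3
Ev 13: PC=0 idx=0 pred=T actual=N -> ctr[0]=2
Ev 14: PC=4 idx=0 pred=T actual=T -> ctr[0]=3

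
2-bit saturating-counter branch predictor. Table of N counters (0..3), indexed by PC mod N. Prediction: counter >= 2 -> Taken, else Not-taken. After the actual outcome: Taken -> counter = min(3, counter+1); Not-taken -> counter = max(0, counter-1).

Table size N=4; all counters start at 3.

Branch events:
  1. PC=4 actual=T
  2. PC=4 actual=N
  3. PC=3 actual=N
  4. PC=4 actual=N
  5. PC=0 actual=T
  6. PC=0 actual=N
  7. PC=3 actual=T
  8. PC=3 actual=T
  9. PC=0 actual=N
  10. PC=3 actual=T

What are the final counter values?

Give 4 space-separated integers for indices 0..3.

Ev 1: PC=4 idx=0 pred=T actual=T -> ctr[0]=3
Ev 2: PC=4 idx=0 pred=T actual=N -> ctr[0]=2
Ev 3: PC=3 idx=3 pred=T actual=N -> ctr[3]=2
Ev 4: PC=4 idx=0 pred=T actual=N -> ctr[0]=1
Ev 5: PC=0 idx=0 pred=N actual=T -> ctr[0]=2
Ev 6: PC=0 idx=0 pred=T actual=N -> ctr[0]=1
Ev 7: PC=3 idx=3 pred=T actual=T -> ctr[3]=3
Ev 8: PC=3 idx=3 pred=T actual=T -> ctr[3]=3
Ev 9: PC=0 idx=0 pred=N actual=N -> ctr[0]=0
Ev 10: PC=3 idx=3 pred=T actual=T -> ctr[3]=3

Answer: 0 3 3 3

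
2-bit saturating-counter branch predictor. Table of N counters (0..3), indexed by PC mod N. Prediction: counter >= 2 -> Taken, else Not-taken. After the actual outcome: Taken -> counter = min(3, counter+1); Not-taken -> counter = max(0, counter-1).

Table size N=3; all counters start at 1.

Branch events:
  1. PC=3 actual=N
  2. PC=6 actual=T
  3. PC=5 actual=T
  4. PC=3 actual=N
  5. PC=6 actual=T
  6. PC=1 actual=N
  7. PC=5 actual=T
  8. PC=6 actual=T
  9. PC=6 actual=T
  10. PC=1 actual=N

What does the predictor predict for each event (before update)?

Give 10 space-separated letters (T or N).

Ev 1: PC=3 idx=0 pred=N actual=N -> ctr[0]=0
Ev 2: PC=6 idx=0 pred=N actual=T -> ctr[0]=1
Ev 3: PC=5 idx=2 pred=N actual=T -> ctr[2]=2
Ev 4: PC=3 idx=0 pred=N actual=N -> ctr[0]=0
Ev 5: PC=6 idx=0 pred=N actual=T -> ctr[0]=1
Ev 6: PC=1 idx=1 pred=N actual=N -> ctr[1]=0
Ev 7: PC=5 idx=2 pred=T actual=T -> ctr[2]=3
Ev 8: PC=6 idx=0 pred=N actual=T -> ctr[0]=2
Ev 9: PC=6 idx=0 pred=T actual=T -> ctr[0]=3
Ev 10: PC=1 idx=1 pred=N actual=N -> ctr[1]=0

Answer: N N N N N N T N T N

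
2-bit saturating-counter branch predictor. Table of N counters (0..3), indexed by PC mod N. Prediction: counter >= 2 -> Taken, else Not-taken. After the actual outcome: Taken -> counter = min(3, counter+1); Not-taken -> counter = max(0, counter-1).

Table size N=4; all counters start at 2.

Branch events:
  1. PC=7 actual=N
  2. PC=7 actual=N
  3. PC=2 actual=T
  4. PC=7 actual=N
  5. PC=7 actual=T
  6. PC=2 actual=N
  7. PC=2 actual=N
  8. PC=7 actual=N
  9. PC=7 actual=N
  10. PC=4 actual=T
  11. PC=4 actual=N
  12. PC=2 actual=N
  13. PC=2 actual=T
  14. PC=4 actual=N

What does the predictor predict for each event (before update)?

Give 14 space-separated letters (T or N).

Answer: T N T N N T T N N T T N N T

Derivation:
Ev 1: PC=7 idx=3 pred=T actual=N -> ctr[3]=1
Ev 2: PC=7 idx=3 pred=N actual=N -> ctr[3]=0
Ev 3: PC=2 idx=2 pred=T actual=T -> ctr[2]=3
Ev 4: PC=7 idx=3 pred=N actual=N -> ctr[3]=0
Ev 5: PC=7 idx=3 pred=N actual=T -> ctr[3]=1
Ev 6: PC=2 idx=2 pred=T actual=N -> ctr[2]=2
Ev 7: PC=2 idx=2 pred=T actual=N -> ctr[2]=1
Ev 8: PC=7 idx=3 pred=N actual=N -> ctr[3]=0
Ev 9: PC=7 idx=3 pred=N actual=N -> ctr[3]=0
Ev 10: PC=4 idx=0 pred=T actual=T -> ctr[0]=3
Ev 11: PC=4 idx=0 pred=T actual=N -> ctr[0]=2
Ev 12: PC=2 idx=2 pred=N actual=N -> ctr[2]=0
Ev 13: PC=2 idx=2 pred=N actual=T -> ctr[2]=1
Ev 14: PC=4 idx=0 pred=T actual=N -> ctr[0]=1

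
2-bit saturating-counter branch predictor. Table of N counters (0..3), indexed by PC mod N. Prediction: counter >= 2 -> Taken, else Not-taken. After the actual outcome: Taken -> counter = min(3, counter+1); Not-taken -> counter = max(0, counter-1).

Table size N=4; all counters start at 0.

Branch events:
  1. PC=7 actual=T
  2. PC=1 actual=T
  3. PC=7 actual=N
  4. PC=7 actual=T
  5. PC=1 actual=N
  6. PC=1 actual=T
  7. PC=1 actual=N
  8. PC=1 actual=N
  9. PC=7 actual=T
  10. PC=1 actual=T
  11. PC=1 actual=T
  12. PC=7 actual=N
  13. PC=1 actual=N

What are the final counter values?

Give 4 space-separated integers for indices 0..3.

Answer: 0 1 0 1

Derivation:
Ev 1: PC=7 idx=3 pred=N actual=T -> ctr[3]=1
Ev 2: PC=1 idx=1 pred=N actual=T -> ctr[1]=1
Ev 3: PC=7 idx=3 pred=N actual=N -> ctr[3]=0
Ev 4: PC=7 idx=3 pred=N actual=T -> ctr[3]=1
Ev 5: PC=1 idx=1 pred=N actual=N -> ctr[1]=0
Ev 6: PC=1 idx=1 pred=N actual=T -> ctr[1]=1
Ev 7: PC=1 idx=1 pred=N actual=N -> ctr[1]=0
Ev 8: PC=1 idx=1 pred=N actual=N -> ctr[1]=0
Ev 9: PC=7 idx=3 pred=N actual=T -> ctr[3]=2
Ev 10: PC=1 idx=1 pred=N actual=T -> ctr[1]=1
Ev 11: PC=1 idx=1 pred=N actual=T -> ctr[1]=2
Ev 12: PC=7 idx=3 pred=T actual=N -> ctr[3]=1
Ev 13: PC=1 idx=1 pred=T actual=N -> ctr[1]=1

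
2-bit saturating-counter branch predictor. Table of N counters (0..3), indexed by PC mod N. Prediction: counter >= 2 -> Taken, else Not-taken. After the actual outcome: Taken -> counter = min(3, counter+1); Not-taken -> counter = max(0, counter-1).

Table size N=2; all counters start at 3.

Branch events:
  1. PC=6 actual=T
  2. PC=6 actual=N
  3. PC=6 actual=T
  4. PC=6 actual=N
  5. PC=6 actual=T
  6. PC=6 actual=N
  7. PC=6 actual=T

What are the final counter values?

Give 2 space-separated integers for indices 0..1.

Ev 1: PC=6 idx=0 pred=T actual=T -> ctr[0]=3
Ev 2: PC=6 idx=0 pred=T actual=N -> ctr[0]=2
Ev 3: PC=6 idx=0 pred=T actual=T -> ctr[0]=3
Ev 4: PC=6 idx=0 pred=T actual=N -> ctr[0]=2
Ev 5: PC=6 idx=0 pred=T actual=T -> ctr[0]=3
Ev 6: PC=6 idx=0 pred=T actual=N -> ctr[0]=2
Ev 7: PC=6 idx=0 pred=T actual=T -> ctr[0]=3

Answer: 3 3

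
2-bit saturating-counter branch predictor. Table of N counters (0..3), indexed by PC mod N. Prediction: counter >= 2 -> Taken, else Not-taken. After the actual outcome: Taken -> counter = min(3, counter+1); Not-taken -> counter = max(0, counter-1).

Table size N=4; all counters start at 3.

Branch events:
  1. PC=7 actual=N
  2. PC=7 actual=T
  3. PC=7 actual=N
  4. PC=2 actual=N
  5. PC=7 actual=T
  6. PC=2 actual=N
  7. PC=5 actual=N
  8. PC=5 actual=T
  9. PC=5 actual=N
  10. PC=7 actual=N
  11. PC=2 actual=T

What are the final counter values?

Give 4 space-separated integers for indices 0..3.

Ev 1: PC=7 idx=3 pred=T actual=N -> ctr[3]=2
Ev 2: PC=7 idx=3 pred=T actual=T -> ctr[3]=3
Ev 3: PC=7 idx=3 pred=T actual=N -> ctr[3]=2
Ev 4: PC=2 idx=2 pred=T actual=N -> ctr[2]=2
Ev 5: PC=7 idx=3 pred=T actual=T -> ctr[3]=3
Ev 6: PC=2 idx=2 pred=T actual=N -> ctr[2]=1
Ev 7: PC=5 idx=1 pred=T actual=N -> ctr[1]=2
Ev 8: PC=5 idx=1 pred=T actual=T -> ctr[1]=3
Ev 9: PC=5 idx=1 pred=T actual=N -> ctr[1]=2
Ev 10: PC=7 idx=3 pred=T actual=N -> ctr[3]=2
Ev 11: PC=2 idx=2 pred=N actual=T -> ctr[2]=2

Answer: 3 2 2 2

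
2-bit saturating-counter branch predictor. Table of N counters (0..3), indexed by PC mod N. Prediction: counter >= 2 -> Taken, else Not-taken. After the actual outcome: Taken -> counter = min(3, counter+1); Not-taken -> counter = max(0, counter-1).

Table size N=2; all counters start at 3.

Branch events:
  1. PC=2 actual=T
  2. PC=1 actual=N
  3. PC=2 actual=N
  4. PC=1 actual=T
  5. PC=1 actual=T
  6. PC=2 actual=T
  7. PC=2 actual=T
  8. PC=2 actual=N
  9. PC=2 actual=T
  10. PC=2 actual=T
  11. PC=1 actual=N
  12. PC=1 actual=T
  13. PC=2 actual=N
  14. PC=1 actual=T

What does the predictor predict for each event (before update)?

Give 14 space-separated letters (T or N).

Ev 1: PC=2 idx=0 pred=T actual=T -> ctr[0]=3
Ev 2: PC=1 idx=1 pred=T actual=N -> ctr[1]=2
Ev 3: PC=2 idx=0 pred=T actual=N -> ctr[0]=2
Ev 4: PC=1 idx=1 pred=T actual=T -> ctr[1]=3
Ev 5: PC=1 idx=1 pred=T actual=T -> ctr[1]=3
Ev 6: PC=2 idx=0 pred=T actual=T -> ctr[0]=3
Ev 7: PC=2 idx=0 pred=T actual=T -> ctr[0]=3
Ev 8: PC=2 idx=0 pred=T actual=N -> ctr[0]=2
Ev 9: PC=2 idx=0 pred=T actual=T -> ctr[0]=3
Ev 10: PC=2 idx=0 pred=T actual=T -> ctr[0]=3
Ev 11: PC=1 idx=1 pred=T actual=N -> ctr[1]=2
Ev 12: PC=1 idx=1 pred=T actual=T -> ctr[1]=3
Ev 13: PC=2 idx=0 pred=T actual=N -> ctr[0]=2
Ev 14: PC=1 idx=1 pred=T actual=T -> ctr[1]=3

Answer: T T T T T T T T T T T T T T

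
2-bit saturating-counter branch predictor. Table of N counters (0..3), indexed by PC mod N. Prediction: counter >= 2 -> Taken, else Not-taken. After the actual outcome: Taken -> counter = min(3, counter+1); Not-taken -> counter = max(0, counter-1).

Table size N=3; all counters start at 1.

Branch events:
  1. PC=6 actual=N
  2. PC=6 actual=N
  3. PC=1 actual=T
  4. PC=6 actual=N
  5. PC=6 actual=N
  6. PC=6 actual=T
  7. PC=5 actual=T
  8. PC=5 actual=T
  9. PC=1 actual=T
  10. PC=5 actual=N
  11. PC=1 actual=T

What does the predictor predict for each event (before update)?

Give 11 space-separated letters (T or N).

Answer: N N N N N N N T T T T

Derivation:
Ev 1: PC=6 idx=0 pred=N actual=N -> ctr[0]=0
Ev 2: PC=6 idx=0 pred=N actual=N -> ctr[0]=0
Ev 3: PC=1 idx=1 pred=N actual=T -> ctr[1]=2
Ev 4: PC=6 idx=0 pred=N actual=N -> ctr[0]=0
Ev 5: PC=6 idx=0 pred=N actual=N -> ctr[0]=0
Ev 6: PC=6 idx=0 pred=N actual=T -> ctr[0]=1
Ev 7: PC=5 idx=2 pred=N actual=T -> ctr[2]=2
Ev 8: PC=5 idx=2 pred=T actual=T -> ctr[2]=3
Ev 9: PC=1 idx=1 pred=T actual=T -> ctr[1]=3
Ev 10: PC=5 idx=2 pred=T actual=N -> ctr[2]=2
Ev 11: PC=1 idx=1 pred=T actual=T -> ctr[1]=3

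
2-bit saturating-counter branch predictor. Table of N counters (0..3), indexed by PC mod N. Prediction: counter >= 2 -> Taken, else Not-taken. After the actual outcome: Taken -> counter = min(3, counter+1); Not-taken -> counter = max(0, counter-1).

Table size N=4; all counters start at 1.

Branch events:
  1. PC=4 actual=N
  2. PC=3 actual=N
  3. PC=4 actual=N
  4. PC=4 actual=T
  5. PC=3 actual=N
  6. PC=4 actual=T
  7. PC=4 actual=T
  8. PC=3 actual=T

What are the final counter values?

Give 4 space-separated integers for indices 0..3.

Ev 1: PC=4 idx=0 pred=N actual=N -> ctr[0]=0
Ev 2: PC=3 idx=3 pred=N actual=N -> ctr[3]=0
Ev 3: PC=4 idx=0 pred=N actual=N -> ctr[0]=0
Ev 4: PC=4 idx=0 pred=N actual=T -> ctr[0]=1
Ev 5: PC=3 idx=3 pred=N actual=N -> ctr[3]=0
Ev 6: PC=4 idx=0 pred=N actual=T -> ctr[0]=2
Ev 7: PC=4 idx=0 pred=T actual=T -> ctr[0]=3
Ev 8: PC=3 idx=3 pred=N actual=T -> ctr[3]=1

Answer: 3 1 1 1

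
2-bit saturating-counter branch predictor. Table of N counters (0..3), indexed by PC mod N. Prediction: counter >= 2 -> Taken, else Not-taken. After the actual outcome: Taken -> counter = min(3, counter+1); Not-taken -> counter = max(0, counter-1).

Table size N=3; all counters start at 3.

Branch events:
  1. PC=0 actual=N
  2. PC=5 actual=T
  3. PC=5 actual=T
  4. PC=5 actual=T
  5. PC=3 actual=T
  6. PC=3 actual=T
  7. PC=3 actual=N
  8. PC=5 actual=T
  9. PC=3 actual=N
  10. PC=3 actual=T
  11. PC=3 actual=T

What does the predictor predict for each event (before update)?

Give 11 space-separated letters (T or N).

Ev 1: PC=0 idx=0 pred=T actual=N -> ctr[0]=2
Ev 2: PC=5 idx=2 pred=T actual=T -> ctr[2]=3
Ev 3: PC=5 idx=2 pred=T actual=T -> ctr[2]=3
Ev 4: PC=5 idx=2 pred=T actual=T -> ctr[2]=3
Ev 5: PC=3 idx=0 pred=T actual=T -> ctr[0]=3
Ev 6: PC=3 idx=0 pred=T actual=T -> ctr[0]=3
Ev 7: PC=3 idx=0 pred=T actual=N -> ctr[0]=2
Ev 8: PC=5 idx=2 pred=T actual=T -> ctr[2]=3
Ev 9: PC=3 idx=0 pred=T actual=N -> ctr[0]=1
Ev 10: PC=3 idx=0 pred=N actual=T -> ctr[0]=2
Ev 11: PC=3 idx=0 pred=T actual=T -> ctr[0]=3

Answer: T T T T T T T T T N T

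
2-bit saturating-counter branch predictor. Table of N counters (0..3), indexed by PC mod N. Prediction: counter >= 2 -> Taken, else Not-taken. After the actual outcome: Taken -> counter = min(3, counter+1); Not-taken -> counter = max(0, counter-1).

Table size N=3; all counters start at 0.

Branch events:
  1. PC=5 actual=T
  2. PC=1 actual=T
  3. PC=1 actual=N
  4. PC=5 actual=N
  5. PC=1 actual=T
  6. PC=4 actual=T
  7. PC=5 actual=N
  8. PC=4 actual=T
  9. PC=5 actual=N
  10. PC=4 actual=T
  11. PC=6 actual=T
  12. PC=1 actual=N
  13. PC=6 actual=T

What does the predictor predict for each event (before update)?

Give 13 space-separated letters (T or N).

Answer: N N N N N N N T N T N T N

Derivation:
Ev 1: PC=5 idx=2 pred=N actual=T -> ctr[2]=1
Ev 2: PC=1 idx=1 pred=N actual=T -> ctr[1]=1
Ev 3: PC=1 idx=1 pred=N actual=N -> ctr[1]=0
Ev 4: PC=5 idx=2 pred=N actual=N -> ctr[2]=0
Ev 5: PC=1 idx=1 pred=N actual=T -> ctr[1]=1
Ev 6: PC=4 idx=1 pred=N actual=T -> ctr[1]=2
Ev 7: PC=5 idx=2 pred=N actual=N -> ctr[2]=0
Ev 8: PC=4 idx=1 pred=T actual=T -> ctr[1]=3
Ev 9: PC=5 idx=2 pred=N actual=N -> ctr[2]=0
Ev 10: PC=4 idx=1 pred=T actual=T -> ctr[1]=3
Ev 11: PC=6 idx=0 pred=N actual=T -> ctr[0]=1
Ev 12: PC=1 idx=1 pred=T actual=N -> ctr[1]=2
Ev 13: PC=6 idx=0 pred=N actual=T -> ctr[0]=2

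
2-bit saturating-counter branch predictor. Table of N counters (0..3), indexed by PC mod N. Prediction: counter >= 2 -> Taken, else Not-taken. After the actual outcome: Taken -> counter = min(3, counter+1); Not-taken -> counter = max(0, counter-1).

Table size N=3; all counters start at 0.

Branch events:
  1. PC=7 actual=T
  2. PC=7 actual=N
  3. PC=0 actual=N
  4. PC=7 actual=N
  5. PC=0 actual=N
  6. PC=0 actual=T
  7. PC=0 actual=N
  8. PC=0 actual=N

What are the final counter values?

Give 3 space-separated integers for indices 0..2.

Ev 1: PC=7 idx=1 pred=N actual=T -> ctr[1]=1
Ev 2: PC=7 idx=1 pred=N actual=N -> ctr[1]=0
Ev 3: PC=0 idx=0 pred=N actual=N -> ctr[0]=0
Ev 4: PC=7 idx=1 pred=N actual=N -> ctr[1]=0
Ev 5: PC=0 idx=0 pred=N actual=N -> ctr[0]=0
Ev 6: PC=0 idx=0 pred=N actual=T -> ctr[0]=1
Ev 7: PC=0 idx=0 pred=N actual=N -> ctr[0]=0
Ev 8: PC=0 idx=0 pred=N actual=N -> ctr[0]=0

Answer: 0 0 0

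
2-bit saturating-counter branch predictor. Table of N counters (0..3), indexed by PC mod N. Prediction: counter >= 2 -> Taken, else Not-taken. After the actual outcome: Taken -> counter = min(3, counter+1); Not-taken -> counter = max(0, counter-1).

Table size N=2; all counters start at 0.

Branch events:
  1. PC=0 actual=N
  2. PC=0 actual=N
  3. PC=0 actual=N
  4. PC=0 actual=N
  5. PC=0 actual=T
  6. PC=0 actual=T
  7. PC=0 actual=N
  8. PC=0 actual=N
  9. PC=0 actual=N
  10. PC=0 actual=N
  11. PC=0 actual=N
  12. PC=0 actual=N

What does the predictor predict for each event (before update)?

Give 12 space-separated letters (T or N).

Answer: N N N N N N T N N N N N

Derivation:
Ev 1: PC=0 idx=0 pred=N actual=N -> ctr[0]=0
Ev 2: PC=0 idx=0 pred=N actual=N -> ctr[0]=0
Ev 3: PC=0 idx=0 pred=N actual=N -> ctr[0]=0
Ev 4: PC=0 idx=0 pred=N actual=N -> ctr[0]=0
Ev 5: PC=0 idx=0 pred=N actual=T -> ctr[0]=1
Ev 6: PC=0 idx=0 pred=N actual=T -> ctr[0]=2
Ev 7: PC=0 idx=0 pred=T actual=N -> ctr[0]=1
Ev 8: PC=0 idx=0 pred=N actual=N -> ctr[0]=0
Ev 9: PC=0 idx=0 pred=N actual=N -> ctr[0]=0
Ev 10: PC=0 idx=0 pred=N actual=N -> ctr[0]=0
Ev 11: PC=0 idx=0 pred=N actual=N -> ctr[0]=0
Ev 12: PC=0 idx=0 pred=N actual=N -> ctr[0]=0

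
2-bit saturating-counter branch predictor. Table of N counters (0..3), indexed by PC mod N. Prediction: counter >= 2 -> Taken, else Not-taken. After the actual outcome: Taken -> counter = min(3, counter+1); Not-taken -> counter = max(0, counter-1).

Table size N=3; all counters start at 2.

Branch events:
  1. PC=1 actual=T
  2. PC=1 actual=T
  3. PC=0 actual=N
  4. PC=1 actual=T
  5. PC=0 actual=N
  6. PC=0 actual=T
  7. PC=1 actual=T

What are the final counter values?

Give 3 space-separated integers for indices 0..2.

Answer: 1 3 2

Derivation:
Ev 1: PC=1 idx=1 pred=T actual=T -> ctr[1]=3
Ev 2: PC=1 idx=1 pred=T actual=T -> ctr[1]=3
Ev 3: PC=0 idx=0 pred=T actual=N -> ctr[0]=1
Ev 4: PC=1 idx=1 pred=T actual=T -> ctr[1]=3
Ev 5: PC=0 idx=0 pred=N actual=N -> ctr[0]=0
Ev 6: PC=0 idx=0 pred=N actual=T -> ctr[0]=1
Ev 7: PC=1 idx=1 pred=T actual=T -> ctr[1]=3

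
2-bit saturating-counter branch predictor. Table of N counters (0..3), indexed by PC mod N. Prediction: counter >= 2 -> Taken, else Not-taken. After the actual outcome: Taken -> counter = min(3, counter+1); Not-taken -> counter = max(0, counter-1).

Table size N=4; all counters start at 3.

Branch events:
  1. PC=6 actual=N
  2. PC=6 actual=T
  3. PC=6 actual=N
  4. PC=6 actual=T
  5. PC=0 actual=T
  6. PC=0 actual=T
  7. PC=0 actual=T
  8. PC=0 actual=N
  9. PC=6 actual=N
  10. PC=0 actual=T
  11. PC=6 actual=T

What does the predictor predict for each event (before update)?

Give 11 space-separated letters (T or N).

Answer: T T T T T T T T T T T

Derivation:
Ev 1: PC=6 idx=2 pred=T actual=N -> ctr[2]=2
Ev 2: PC=6 idx=2 pred=T actual=T -> ctr[2]=3
Ev 3: PC=6 idx=2 pred=T actual=N -> ctr[2]=2
Ev 4: PC=6 idx=2 pred=T actual=T -> ctr[2]=3
Ev 5: PC=0 idx=0 pred=T actual=T -> ctr[0]=3
Ev 6: PC=0 idx=0 pred=T actual=T -> ctr[0]=3
Ev 7: PC=0 idx=0 pred=T actual=T -> ctr[0]=3
Ev 8: PC=0 idx=0 pred=T actual=N -> ctr[0]=2
Ev 9: PC=6 idx=2 pred=T actual=N -> ctr[2]=2
Ev 10: PC=0 idx=0 pred=T actual=T -> ctr[0]=3
Ev 11: PC=6 idx=2 pred=T actual=T -> ctr[2]=3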